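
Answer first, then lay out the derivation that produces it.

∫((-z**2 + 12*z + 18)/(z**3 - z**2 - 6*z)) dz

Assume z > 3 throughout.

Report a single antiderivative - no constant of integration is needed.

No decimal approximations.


The answer is -3*log(z) + 3*log(z - 3) - log(z + 2).
Step 1. Decompose ∫((-z**2 + 12*z + 18)/(z**3 - z**2 - 6*z)) dz by partial fractions, (-z**2 + 12*z + 18)/(z**3 - z**2 - 6*z) = -1/(z + 2) + 3/(z - 3) - 3/z: now ∫(-3/z) dz + ∫(3/(z - 3)) dz + ∫(-1/(z + 2)) dz.
Step 2. Evaluate the standard form [assuming z > 3]: now 3*log(z - 3) + ∫(-3/z) dz + ∫(-1/(z + 2)) dz.
Step 3. Evaluate the standard form [assuming z > 0]: now -3*log(z) + 3*log(z - 3) + ∫(-1/(z + 2)) dz.
Step 4. Evaluate the standard form [assuming z > -2]: now -3*log(z) + 3*log(z - 3) - log(z + 2).
Answer: -3*log(z) + 3*log(z - 3) - log(z + 2).


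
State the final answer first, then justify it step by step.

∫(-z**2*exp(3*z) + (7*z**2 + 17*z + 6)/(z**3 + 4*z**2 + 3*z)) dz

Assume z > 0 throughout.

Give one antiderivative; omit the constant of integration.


The answer is -z**2*exp(3*z)/3 + 2*z*exp(3*z)/9 - 2*exp(3*z)/27 + 2*log(z) + 2*log(z + 1) + 3*log(z + 3).
Step 1. Rewrite: now ∫(-z**2*exp(3*z)) dz + ∫((7*z**2 + 17*z + 6)/(z**3 + 4*z**2 + 3*z)) dz.
Step 2. Decompose ∫((7*z**2 + 17*z + 6)/(z**3 + 4*z**2 + 3*z)) dz by partial fractions, (7*z**2 + 17*z + 6)/(z**3 + 4*z**2 + 3*z) = 3/(z + 3) + 2/(z + 1) + 2/z: now ∫(2/z) dz + ∫(-z**2*exp(3*z)) dz + ∫(2/(z + 1)) dz + ∫(3/(z + 3)) dz.
Step 3. Evaluate the standard form [assuming z > 0]: now 2*log(z) + ∫(-z**2*exp(3*z)) dz + ∫(2/(z + 1)) dz + ∫(3/(z + 3)) dz.
Step 4. Evaluate the standard form [assuming z > -1]: now 2*log(z) + 2*log(z + 1) + ∫(-z**2*exp(3*z)) dz + ∫(3/(z + 3)) dz.
Step 5. Evaluate the standard form [assuming z > -3]: now 2*log(z) + 2*log(z + 1) + 3*log(z + 3) + ∫(-z**2*exp(3*z)) dz.
Step 6. Integrate ∫(-z**2*exp(3*z)) dz by parts with u = z**2, dv = (-exp(3*z)) dz, so v = -exp(3*z)/3: now -z**2*exp(3*z)/3 + 2*log(z) + 2*log(z + 1) + 3*log(z + 3) + ∫(2*z*exp(3*z)/3) dz.
Step 7. Integrate ∫(2*z*exp(3*z)/3) dz by parts with u = z, dv = (2*exp(3*z)/3) dz, so v = 2*exp(3*z)/9: now -z**2*exp(3*z)/3 + 2*z*exp(3*z)/9 + 2*log(z) + 2*log(z + 1) + 3*log(z + 3) + ∫(-2*exp(3*z)/9) dz.
Step 8. Evaluate the standard form: now -z**2*exp(3*z)/3 + 2*z*exp(3*z)/9 - 2*exp(3*z)/27 + 2*log(z) + 2*log(z + 1) + 3*log(z + 3).
Answer: -z**2*exp(3*z)/3 + 2*z*exp(3*z)/9 - 2*exp(3*z)/27 + 2*log(z) + 2*log(z + 1) + 3*log(z + 3).


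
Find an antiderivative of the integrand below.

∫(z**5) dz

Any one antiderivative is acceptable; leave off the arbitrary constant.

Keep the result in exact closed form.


Answer: z**6/6.


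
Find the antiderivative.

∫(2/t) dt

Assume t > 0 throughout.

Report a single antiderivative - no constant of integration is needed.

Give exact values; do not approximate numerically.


Answer: 2*log(t).


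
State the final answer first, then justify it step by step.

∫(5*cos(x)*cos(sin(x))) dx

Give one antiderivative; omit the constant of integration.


The answer is 5*sin(sin(x)).
Step 1. Substitute u = sin(x), turning ∫(5*cos(x)*cos(sin(x))) dx into ∫(5*cos(u)) du: now ∫(5*cos(u)) du.
Step 2. Evaluate the standard form: now 5*sin(u).
Step 3. Substitute back u = sin(x): now 5*sin(sin(x)).
Answer: 5*sin(sin(x)).


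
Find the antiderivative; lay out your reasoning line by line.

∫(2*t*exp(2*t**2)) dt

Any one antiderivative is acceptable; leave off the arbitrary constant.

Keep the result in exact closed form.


Step 1. Substitute u = t**2, turning ∫(2*t*exp(2*t**2)) dt into ∫(exp(2*u)) du: now ∫(exp(2*u)) du.
Step 2. Evaluate the standard form: now exp(2*u)/2.
Step 3. Substitute back u = t**2: now exp(2*t**2)/2.
Answer: exp(2*t**2)/2.


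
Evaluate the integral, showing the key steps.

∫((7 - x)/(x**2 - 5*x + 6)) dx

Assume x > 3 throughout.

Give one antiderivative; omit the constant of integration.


Step 1. Decompose ∫((7 - x)/(x**2 - 5*x + 6)) dx by partial fractions, (7 - x)/(x**2 - 5*x + 6) = -5/(x - 2) + 4/(x - 3): now ∫(4/(x - 3)) dx + ∫(-5/(x - 2)) dx.
Step 2. Evaluate the standard form [assuming x > 2]: now -5*log(x - 2) + ∫(4/(x - 3)) dx.
Step 3. Evaluate the standard form [assuming x > 3]: now 4*log(x - 3) - 5*log(x - 2).
Answer: 4*log(x - 3) - 5*log(x - 2).


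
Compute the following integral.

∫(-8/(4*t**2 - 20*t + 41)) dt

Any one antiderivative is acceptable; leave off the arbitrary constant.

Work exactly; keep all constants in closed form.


Answer: -atan(t/2 - 5/4).


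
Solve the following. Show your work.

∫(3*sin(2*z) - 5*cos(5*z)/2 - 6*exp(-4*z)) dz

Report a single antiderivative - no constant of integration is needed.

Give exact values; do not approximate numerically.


Step 1. Rewrite: now ∫(-6*exp(-4*z)) dz + ∫(3*sin(2*z)) dz + ∫(-5*cos(5*z)/2) dz.
Step 2. Evaluate the standard form: now -3*cos(2*z)/2 + ∫(-6*exp(-4*z)) dz + ∫(-5*cos(5*z)/2) dz.
Step 3. Evaluate the standard form: now -sin(5*z)/2 - 3*cos(2*z)/2 + ∫(-6*exp(-4*z)) dz.
Step 4. Evaluate the standard form: now -sin(5*z)/2 - 3*cos(2*z)/2 + 3*exp(-4*z)/2.
Answer: -sin(5*z)/2 - 3*cos(2*z)/2 + 3*exp(-4*z)/2.


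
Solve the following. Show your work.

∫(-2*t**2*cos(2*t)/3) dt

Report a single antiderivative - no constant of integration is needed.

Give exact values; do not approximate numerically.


Step 1. Integrate ∫(-2*t**2*cos(2*t)/3) dt by parts with u = t**2, dv = (-2*cos(2*t)/3) dt, so v = -sin(2*t)/3: now -t**2*sin(2*t)/3 + ∫(2*t*sin(2*t)/3) dt.
Step 2. Integrate ∫(2*t*sin(2*t)/3) dt by parts with u = t, dv = (2*sin(2*t)/3) dt, so v = -cos(2*t)/3: now -t**2*sin(2*t)/3 - t*cos(2*t)/3 + ∫(cos(2*t)/3) dt.
Step 3. Evaluate the standard form: now -t**2*sin(2*t)/3 - t*cos(2*t)/3 + sin(2*t)/6.
Answer: -t**2*sin(2*t)/3 - t*cos(2*t)/3 + sin(2*t)/6.


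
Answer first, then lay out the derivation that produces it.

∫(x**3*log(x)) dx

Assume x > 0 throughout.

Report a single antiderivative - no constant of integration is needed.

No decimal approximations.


The answer is x**4*log(x)/4 - x**4/16.
Step 1. Integrate ∫(x**3*log(x)) dx by parts with u = log(x), dv = (x**3) dx, so v = x**4/4 [assuming x > 0]: now x**4*log(x)/4 + ∫(-x**3/4) dx.
Step 2. Evaluate the standard form: now x**4*log(x)/4 - x**4/16.
Answer: x**4*log(x)/4 - x**4/16.


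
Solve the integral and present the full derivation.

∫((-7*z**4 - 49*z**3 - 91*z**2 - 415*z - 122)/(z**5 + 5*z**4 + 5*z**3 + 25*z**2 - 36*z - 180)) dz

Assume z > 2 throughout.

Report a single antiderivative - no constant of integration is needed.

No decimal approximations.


Step 1. Decompose ∫((-7*z**4 - 49*z**3 - 91*z**2 - 415*z - 122)/(z**5 + 5*z**4 + 5*z**3 + 25*z**2 - 36*z - 180)) dz by partial fractions, (-7*z**4 - 49*z**3 - 91*z**2 - 415*z - 122)/(z**5 + 5*z**4 + 5*z**3 + 25*z**2 - 36*z - 180) = -2/(z**2 + 9) + 2/(z + 5) - 4/(z + 2) - 5/(z - 2): now ∫(-5/(z - 2)) dz + ∫(-4/(z + 2)) dz + ∫(2/(z + 5)) dz + ∫(-2/(z**2 + 9)) dz.
Step 2. Evaluate the standard form [assuming z > -2]: now -4*log(z + 2) + ∫(-5/(z - 2)) dz + ∫(2/(z + 5)) dz + ∫(-2/(z**2 + 9)) dz.
Step 3. Evaluate the standard form [assuming z > -5]: now -4*log(z + 2) + 2*log(z + 5) + ∫(-5/(z - 2)) dz + ∫(-2/(z**2 + 9)) dz.
Step 4. Evaluate the standard form [assuming z > 2]: now -5*log(z - 2) - 4*log(z + 2) + 2*log(z + 5) + ∫(-2/(z**2 + 9)) dz.
Step 5. Evaluate the standard form: now -5*log(z - 2) - 4*log(z + 2) + 2*log(z + 5) - 2*atan(z/3)/3.
Answer: -5*log(z - 2) - 4*log(z + 2) + 2*log(z + 5) - 2*atan(z/3)/3.


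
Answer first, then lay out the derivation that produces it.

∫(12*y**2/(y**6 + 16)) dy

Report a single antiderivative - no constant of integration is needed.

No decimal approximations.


The answer is atan(y**3/4).
Step 1. Substitute u = y**3, turning ∫(12*y**2/(y**6 + 16)) dy into ∫(4/(u**2 + 16)) du: now ∫(4/(u**2 + 16)) du.
Step 2. Evaluate the standard form: now atan(u/4).
Step 3. Substitute back u = y**3: now atan(y**3/4).
Answer: atan(y**3/4).


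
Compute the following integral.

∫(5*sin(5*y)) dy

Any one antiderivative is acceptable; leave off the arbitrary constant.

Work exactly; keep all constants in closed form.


Answer: -cos(5*y).


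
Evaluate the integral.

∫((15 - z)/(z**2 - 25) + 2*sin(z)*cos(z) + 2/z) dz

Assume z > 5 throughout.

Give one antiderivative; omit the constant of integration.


Answer: 2*log(z) + log(z - 5) - 2*log(z + 5) + sin(z)**2.


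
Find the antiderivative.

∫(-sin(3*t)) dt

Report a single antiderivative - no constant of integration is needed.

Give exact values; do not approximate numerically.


Answer: cos(3*t)/3.


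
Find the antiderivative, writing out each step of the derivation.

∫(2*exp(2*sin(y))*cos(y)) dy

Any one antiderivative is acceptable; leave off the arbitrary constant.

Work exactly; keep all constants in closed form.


Step 1. Substitute u = sin(y), turning ∫(2*exp(2*sin(y))*cos(y)) dy into ∫(2*exp(2*u)) du: now ∫(2*exp(2*u)) du.
Step 2. Evaluate the standard form: now exp(2*u).
Step 3. Substitute back u = sin(y): now exp(2*sin(y)).
Answer: exp(2*sin(y)).


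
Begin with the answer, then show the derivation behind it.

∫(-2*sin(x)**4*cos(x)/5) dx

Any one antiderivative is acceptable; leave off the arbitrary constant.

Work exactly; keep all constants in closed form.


The answer is -2*sin(x)**5/25.
Step 1. Substitute u = sin(x), turning ∫(-2*sin(x)**4*cos(x)/5) dx into ∫(-2*u**4/5) du: now ∫(-2*u**4/5) du.
Step 2. Evaluate the standard form: now -2*u**5/25.
Step 3. Substitute back u = sin(x): now -2*sin(x)**5/25.
Answer: -2*sin(x)**5/25.


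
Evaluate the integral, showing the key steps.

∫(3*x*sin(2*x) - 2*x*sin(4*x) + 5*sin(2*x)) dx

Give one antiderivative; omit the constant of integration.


Step 1. Rewrite: now ∫(3*x*sin(2*x)) dx + ∫(-2*x*sin(4*x)) dx + ∫(5*sin(2*x)) dx.
Step 2. Integrate ∫(3*x*sin(2*x)) dx by parts with u = x, dv = (3*sin(2*x)) dx, so v = -3*cos(2*x)/2: now -3*x*cos(2*x)/2 + ∫(-2*x*sin(4*x)) dx + ∫(5*sin(2*x)) dx + ∫(3*cos(2*x)/2) dx.
Step 3. Evaluate the standard form: now -3*x*cos(2*x)/2 + 3*sin(2*x)/4 + ∫(-2*x*sin(4*x)) dx + ∫(5*sin(2*x)) dx.
Step 4. Integrate ∫(-2*x*sin(4*x)) dx by parts with u = x, dv = (-2*sin(4*x)) dx, so v = cos(4*x)/2: now -3*x*cos(2*x)/2 + x*cos(4*x)/2 + 3*sin(2*x)/4 + ∫(5*sin(2*x)) dx + ∫(-cos(4*x)/2) dx.
Step 5. Evaluate the standard form: now -3*x*cos(2*x)/2 + x*cos(4*x)/2 + 3*sin(2*x)/4 - sin(4*x)/8 + ∫(5*sin(2*x)) dx.
Step 6. Evaluate the standard form: now -3*x*cos(2*x)/2 + x*cos(4*x)/2 + 3*sin(2*x)/4 - sin(4*x)/8 - 5*cos(2*x)/2.
Answer: -3*x*cos(2*x)/2 + x*cos(4*x)/2 + 3*sin(2*x)/4 - sin(4*x)/8 - 5*cos(2*x)/2.


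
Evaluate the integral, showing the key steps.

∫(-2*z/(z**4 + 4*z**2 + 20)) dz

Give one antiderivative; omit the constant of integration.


Step 1. Substitute u = z**2 + 2, turning ∫(-2*z/(z**4 + 4*z**2 + 20)) dz into ∫(-1/(u**2 + 16)) du: now ∫(-1/(u**2 + 16)) du.
Step 2. Evaluate the standard form: now -atan(u/4)/4.
Step 3. Substitute back u = z**2 + 2: now -atan(z**2/4 + 1/2)/4.
Answer: -atan(z**2/4 + 1/2)/4.


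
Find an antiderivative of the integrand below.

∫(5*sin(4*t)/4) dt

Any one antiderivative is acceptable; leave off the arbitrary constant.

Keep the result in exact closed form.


Answer: -5*cos(4*t)/16.


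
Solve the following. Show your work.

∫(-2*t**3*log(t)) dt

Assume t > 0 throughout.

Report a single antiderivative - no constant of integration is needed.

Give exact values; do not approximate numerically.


Step 1. Integrate ∫(-2*t**3*log(t)) dt by parts with u = log(t), dv = (-2*t**3) dt, so v = -t**4/2 [assuming t > 0]: now -t**4*log(t)/2 + ∫(t**3/2) dt.
Step 2. Evaluate the standard form: now -t**4*log(t)/2 + t**4/8.
Answer: -t**4*log(t)/2 + t**4/8.


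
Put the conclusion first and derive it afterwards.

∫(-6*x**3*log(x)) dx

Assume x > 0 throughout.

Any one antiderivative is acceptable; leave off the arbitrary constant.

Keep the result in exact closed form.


The answer is -3*x**4*log(x)/2 + 3*x**4/8.
Step 1. Integrate ∫(-6*x**3*log(x)) dx by parts with u = log(x), dv = (-6*x**3) dx, so v = -3*x**4/2 [assuming x > 0]: now -3*x**4*log(x)/2 + ∫(3*x**3/2) dx.
Step 2. Evaluate the standard form: now -3*x**4*log(x)/2 + 3*x**4/8.
Answer: -3*x**4*log(x)/2 + 3*x**4/8.


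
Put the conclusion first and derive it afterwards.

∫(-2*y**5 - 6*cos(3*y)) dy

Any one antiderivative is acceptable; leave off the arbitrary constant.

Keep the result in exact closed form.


The answer is -y**6/3 - 2*sin(3*y).
Step 1. Rewrite: now ∫(-2*y**5) dy + ∫(-6*cos(3*y)) dy.
Step 2. Evaluate the standard form: now -2*sin(3*y) + ∫(-2*y**5) dy.
Step 3. Evaluate the standard form: now -y**6/3 - 2*sin(3*y).
Answer: -y**6/3 - 2*sin(3*y).


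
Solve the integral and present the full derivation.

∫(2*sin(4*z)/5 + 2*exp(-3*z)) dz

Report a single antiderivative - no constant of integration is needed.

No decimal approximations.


Step 1. Rewrite: now ∫(2*exp(-3*z)) dz + ∫(2*sin(4*z)/5) dz.
Step 2. Evaluate the standard form: now ∫(2*sin(4*z)/5) dz - 2*exp(-3*z)/3.
Step 3. Evaluate the standard form: now -cos(4*z)/10 - 2*exp(-3*z)/3.
Answer: -cos(4*z)/10 - 2*exp(-3*z)/3.


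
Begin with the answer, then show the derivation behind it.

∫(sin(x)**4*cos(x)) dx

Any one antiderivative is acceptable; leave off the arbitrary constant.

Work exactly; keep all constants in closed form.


The answer is sin(x)**5/5.
Step 1. Substitute u = sin(x), turning ∫(sin(x)**4*cos(x)) dx into ∫(u**4) du: now ∫(u**4) du.
Step 2. Evaluate the standard form: now u**5/5.
Step 3. Substitute back u = sin(x): now sin(x)**5/5.
Answer: sin(x)**5/5.


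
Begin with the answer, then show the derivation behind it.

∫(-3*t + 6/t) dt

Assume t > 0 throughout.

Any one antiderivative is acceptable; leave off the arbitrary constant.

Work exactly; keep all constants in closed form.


The answer is -3*t**2/2 + 6*log(t).
Step 1. Rewrite: now ∫(6/t) dt + ∫(-3*t) dt.
Step 2. Evaluate the standard form: now -3*t**2/2 + ∫(6/t) dt.
Step 3. Evaluate the standard form [assuming t > 0]: now -3*t**2/2 + 6*log(t).
Answer: -3*t**2/2 + 6*log(t).


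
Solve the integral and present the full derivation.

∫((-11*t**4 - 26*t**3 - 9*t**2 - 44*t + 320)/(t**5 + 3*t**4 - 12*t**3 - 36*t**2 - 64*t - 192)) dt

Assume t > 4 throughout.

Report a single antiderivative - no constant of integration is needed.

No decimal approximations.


Step 1. Decompose ∫((-11*t**4 - 26*t**3 - 9*t**2 - 44*t + 320)/(t**5 + 3*t**4 - 12*t**3 - 36*t**2 - 64*t - 192)) dt by partial fractions, (-11*t**4 - 26*t**3 - 9*t**2 - 44*t + 320)/(t**5 + 3*t**4 - 12*t**3 - 36*t**2 - 64*t - 192) = -3/(t**2 + 4) - 5/(t + 4) - 2/(t + 3) - 4/(t - 4): now ∫(-4/(t - 4)) dt + ∫(-2/(t + 3)) dt + ∫(-5/(t + 4)) dt + ∫(-3/(t**2 + 4)) dt.
Step 2. Evaluate the standard form [assuming t > -3]: now -2*log(t + 3) + ∫(-4/(t - 4)) dt + ∫(-5/(t + 4)) dt + ∫(-3/(t**2 + 4)) dt.
Step 3. Evaluate the standard form [assuming t > -4]: now -2*log(t + 3) - 5*log(t + 4) + ∫(-4/(t - 4)) dt + ∫(-3/(t**2 + 4)) dt.
Step 4. Evaluate the standard form [assuming t > 4]: now -4*log(t - 4) - 2*log(t + 3) - 5*log(t + 4) + ∫(-3/(t**2 + 4)) dt.
Step 5. Evaluate the standard form: now -4*log(t - 4) - 2*log(t + 3) - 5*log(t + 4) - 3*atan(t/2)/2.
Answer: -4*log(t - 4) - 2*log(t + 3) - 5*log(t + 4) - 3*atan(t/2)/2.


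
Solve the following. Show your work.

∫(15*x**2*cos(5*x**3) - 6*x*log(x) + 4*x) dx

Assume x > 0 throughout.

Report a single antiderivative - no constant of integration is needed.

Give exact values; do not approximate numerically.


Step 1. Rewrite: now ∫(4*x) dx + ∫(-6*x*log(x)) dx + ∫(15*x**2*cos(5*x**3)) dx.
Step 2. Integrate ∫(-6*x*log(x)) dx by parts with u = log(x), dv = (-6*x) dx, so v = -3*x**2 [assuming x > 0]: now -3*x**2*log(x) + ∫(3*x) dx + ∫(4*x) dx + ∫(15*x**2*cos(5*x**3)) dx.
Step 3. Evaluate the standard form: now -3*x**2*log(x) + 3*x**2/2 + ∫(4*x) dx + ∫(15*x**2*cos(5*x**3)) dx.
Step 4. Evaluate the standard form: now -3*x**2*log(x) + 7*x**2/2 + ∫(15*x**2*cos(5*x**3)) dx.
Step 5. Substitute u = x**3, turning ∫(15*x**2*cos(5*x**3)) dx into ∫(5*cos(5*u)) du: now -3*x**2*log(x) + 7*x**2/2 + ∫(5*cos(5*u)) du.
Step 6. Evaluate the standard form: now -3*x**2*log(x) + 7*x**2/2 + sin(5*u).
Step 7. Substitute back u = x**3: now -3*x**2*log(x) + 7*x**2/2 + sin(5*x**3).
Answer: -3*x**2*log(x) + 7*x**2/2 + sin(5*x**3).


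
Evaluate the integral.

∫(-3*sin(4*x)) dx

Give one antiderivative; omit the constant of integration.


Answer: 3*cos(4*x)/4.


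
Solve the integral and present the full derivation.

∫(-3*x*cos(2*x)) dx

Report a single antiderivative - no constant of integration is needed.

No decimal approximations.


Step 1. Integrate ∫(-3*x*cos(2*x)) dx by parts with u = x, dv = (-3*cos(2*x)) dx, so v = -3*sin(2*x)/2: now -3*x*sin(2*x)/2 + ∫(3*sin(2*x)/2) dx.
Step 2. Evaluate the standard form: now -3*x*sin(2*x)/2 - 3*cos(2*x)/4.
Answer: -3*x*sin(2*x)/2 - 3*cos(2*x)/4.


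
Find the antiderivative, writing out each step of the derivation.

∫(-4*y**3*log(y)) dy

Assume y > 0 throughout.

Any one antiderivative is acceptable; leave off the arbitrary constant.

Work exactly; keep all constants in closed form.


Step 1. Integrate ∫(-4*y**3*log(y)) dy by parts with u = log(y), dv = (-4*y**3) dy, so v = -y**4 [assuming y > 0]: now -y**4*log(y) + ∫(y**3) dy.
Step 2. Evaluate the standard form: now -y**4*log(y) + y**4/4.
Answer: -y**4*log(y) + y**4/4.


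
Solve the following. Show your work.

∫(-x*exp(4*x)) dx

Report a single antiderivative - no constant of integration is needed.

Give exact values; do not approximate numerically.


Step 1. Integrate ∫(-x*exp(4*x)) dx by parts with u = x, dv = (-exp(4*x)) dx, so v = -exp(4*x)/4: now -x*exp(4*x)/4 + ∫(exp(4*x)/4) dx.
Step 2. Evaluate the standard form: now -x*exp(4*x)/4 + exp(4*x)/16.
Answer: -x*exp(4*x)/4 + exp(4*x)/16.


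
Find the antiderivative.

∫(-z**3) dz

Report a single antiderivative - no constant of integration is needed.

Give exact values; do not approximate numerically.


Answer: -z**4/4.


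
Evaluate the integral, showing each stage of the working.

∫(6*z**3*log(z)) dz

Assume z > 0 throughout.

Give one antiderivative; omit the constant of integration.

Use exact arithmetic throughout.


Step 1. Integrate ∫(6*z**3*log(z)) dz by parts with u = log(z), dv = (6*z**3) dz, so v = 3*z**4/2 [assuming z > 0]: now 3*z**4*log(z)/2 + ∫(-3*z**3/2) dz.
Step 2. Evaluate the standard form: now 3*z**4*log(z)/2 - 3*z**4/8.
Answer: 3*z**4*log(z)/2 - 3*z**4/8.


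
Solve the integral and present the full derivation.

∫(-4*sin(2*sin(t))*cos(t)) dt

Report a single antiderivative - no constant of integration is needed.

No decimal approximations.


Step 1. Substitute u = sin(t), turning ∫(-4*sin(2*sin(t))*cos(t)) dt into ∫(-4*sin(2*u)) du: now ∫(-4*sin(2*u)) du.
Step 2. Evaluate the standard form: now 2*cos(2*u).
Step 3. Substitute back u = sin(t): now 2*cos(2*sin(t)).
Answer: 2*cos(2*sin(t)).


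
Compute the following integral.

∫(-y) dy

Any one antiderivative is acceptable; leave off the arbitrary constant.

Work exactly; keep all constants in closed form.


Answer: -y**2/2.


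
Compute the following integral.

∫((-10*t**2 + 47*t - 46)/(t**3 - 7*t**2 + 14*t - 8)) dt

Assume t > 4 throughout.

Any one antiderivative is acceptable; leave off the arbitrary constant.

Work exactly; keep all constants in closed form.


Answer: -3*log(t - 4) - 4*log(t - 2) - 3*log(t - 1).


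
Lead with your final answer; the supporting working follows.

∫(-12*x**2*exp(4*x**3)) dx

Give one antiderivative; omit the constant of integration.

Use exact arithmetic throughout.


The answer is -exp(4*x**3).
Step 1. Substitute u = x**3, turning ∫(-12*x**2*exp(4*x**3)) dx into ∫(-4*exp(4*u)) du: now ∫(-4*exp(4*u)) du.
Step 2. Evaluate the standard form: now -exp(4*u).
Step 3. Substitute back u = x**3: now -exp(4*x**3).
Answer: -exp(4*x**3).


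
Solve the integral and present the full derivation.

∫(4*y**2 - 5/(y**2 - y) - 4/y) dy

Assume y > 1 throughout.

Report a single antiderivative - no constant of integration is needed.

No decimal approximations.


Step 1. Rewrite: now ∫(-4/y) dy + ∫(4*y**2) dy + ∫(-5/(y**2 - y)) dy.
Step 2. Decompose ∫(-5/(y**2 - y)) dy by partial fractions, -5/(y**2 - y) = -5/(y - 1) + 5/y: now ∫(-4/y) dy + ∫(5/y) dy + ∫(4*y**2) dy + ∫(-5/(y - 1)) dy.
Step 3. Evaluate the standard form [assuming y > 1]: now -5*log(y - 1) + ∫(-4/y) dy + ∫(5/y) dy + ∫(4*y**2) dy.
Step 4. Evaluate the standard form [assuming y > 0]: now 5*log(y) - 5*log(y - 1) + ∫(-4/y) dy + ∫(4*y**2) dy.
Step 5. Evaluate the standard form: now 4*y**3/3 + 5*log(y) - 5*log(y - 1) + ∫(-4/y) dy.
Step 6. Evaluate the standard form [assuming y > 0]: now 4*y**3/3 + log(y) - 5*log(y - 1).
Answer: 4*y**3/3 + log(y) - 5*log(y - 1).


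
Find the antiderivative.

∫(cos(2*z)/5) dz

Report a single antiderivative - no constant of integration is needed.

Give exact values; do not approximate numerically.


Answer: sin(2*z)/10.


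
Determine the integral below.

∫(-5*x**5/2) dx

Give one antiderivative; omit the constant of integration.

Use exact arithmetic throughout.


Answer: -5*x**6/12.


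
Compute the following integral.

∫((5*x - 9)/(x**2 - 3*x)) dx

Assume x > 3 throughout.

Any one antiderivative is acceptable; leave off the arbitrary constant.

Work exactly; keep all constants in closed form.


Answer: 3*log(x) + 2*log(x - 3).


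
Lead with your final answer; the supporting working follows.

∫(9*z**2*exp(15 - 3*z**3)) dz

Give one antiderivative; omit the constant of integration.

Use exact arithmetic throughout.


The answer is -exp(15 - 3*z**3).
Step 1. Substitute u = z**3 - 5, turning ∫(9*z**2*exp(15 - 3*z**3)) dz into ∫(3*exp(-3*u)) du: now ∫(3*exp(-3*u)) du.
Step 2. Evaluate the standard form: now -exp(-3*u).
Step 3. Substitute back u = z**3 - 5: now -exp(15 - 3*z**3).
Answer: -exp(15 - 3*z**3).


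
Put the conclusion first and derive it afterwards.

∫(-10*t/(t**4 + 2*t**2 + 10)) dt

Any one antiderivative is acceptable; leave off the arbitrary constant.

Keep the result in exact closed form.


The answer is -5*atan(t**2/3 + 1/3)/3.
Step 1. Substitute u = t**2 + 1, turning ∫(-10*t/(t**4 + 2*t**2 + 10)) dt into ∫(-5/(u**2 + 9)) du: now ∫(-5/(u**2 + 9)) du.
Step 2. Evaluate the standard form: now -5*atan(u/3)/3.
Step 3. Substitute back u = t**2 + 1: now -5*atan(t**2/3 + 1/3)/3.
Answer: -5*atan(t**2/3 + 1/3)/3.


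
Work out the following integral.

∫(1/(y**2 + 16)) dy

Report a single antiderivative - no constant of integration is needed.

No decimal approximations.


Answer: atan(y/4)/4.


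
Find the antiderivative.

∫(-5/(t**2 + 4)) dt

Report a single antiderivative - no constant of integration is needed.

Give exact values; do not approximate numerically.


Answer: -5*atan(t/2)/2.


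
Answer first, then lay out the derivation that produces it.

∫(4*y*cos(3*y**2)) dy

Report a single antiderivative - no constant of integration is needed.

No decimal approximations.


The answer is 2*sin(3*y**2)/3.
Step 1. Substitute u = y**2, turning ∫(4*y*cos(3*y**2)) dy into ∫(2*cos(3*u)) du: now ∫(2*cos(3*u)) du.
Step 2. Evaluate the standard form: now 2*sin(3*u)/3.
Step 3. Substitute back u = y**2: now 2*sin(3*y**2)/3.
Answer: 2*sin(3*y**2)/3.


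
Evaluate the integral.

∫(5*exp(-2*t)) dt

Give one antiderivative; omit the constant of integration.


Answer: -5*exp(-2*t)/2.


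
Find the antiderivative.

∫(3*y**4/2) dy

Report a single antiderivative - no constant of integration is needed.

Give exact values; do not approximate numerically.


Answer: 3*y**5/10.


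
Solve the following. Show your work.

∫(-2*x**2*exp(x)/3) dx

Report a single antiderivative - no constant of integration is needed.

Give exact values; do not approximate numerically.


Step 1. Integrate ∫(-2*x**2*exp(x)/3) dx by parts with u = x**2, dv = (-2*exp(x)/3) dx, so v = -2*exp(x)/3: now -2*x**2*exp(x)/3 + ∫(4*x*exp(x)/3) dx.
Step 2. Integrate ∫(4*x*exp(x)/3) dx by parts with u = x, dv = (4*exp(x)/3) dx, so v = 4*exp(x)/3: now -2*x**2*exp(x)/3 + 4*x*exp(x)/3 + ∫(-4*exp(x)/3) dx.
Step 3. Evaluate the standard form: now -2*x**2*exp(x)/3 + 4*x*exp(x)/3 - 4*exp(x)/3.
Answer: -2*x**2*exp(x)/3 + 4*x*exp(x)/3 - 4*exp(x)/3.


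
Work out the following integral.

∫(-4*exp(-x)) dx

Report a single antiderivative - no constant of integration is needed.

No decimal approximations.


Answer: 4*exp(-x).


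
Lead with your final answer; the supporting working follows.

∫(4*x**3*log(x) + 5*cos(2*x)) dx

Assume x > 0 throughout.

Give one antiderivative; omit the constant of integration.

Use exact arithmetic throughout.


The answer is x**4*log(x) - x**4/4 + 5*sin(2*x)/2.
Step 1. Rewrite: now ∫(4*x**3*log(x)) dx + ∫(5*cos(2*x)) dx.
Step 2. Integrate ∫(4*x**3*log(x)) dx by parts with u = log(x), dv = (4*x**3) dx, so v = x**4 [assuming x > 0]: now x**4*log(x) + ∫(-x**3) dx + ∫(5*cos(2*x)) dx.
Step 3. Evaluate the standard form: now x**4*log(x) - x**4/4 + ∫(5*cos(2*x)) dx.
Step 4. Evaluate the standard form: now x**4*log(x) - x**4/4 + 5*sin(2*x)/2.
Answer: x**4*log(x) - x**4/4 + 5*sin(2*x)/2.


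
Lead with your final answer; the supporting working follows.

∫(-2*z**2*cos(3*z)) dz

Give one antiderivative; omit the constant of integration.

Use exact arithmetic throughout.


The answer is -2*z**2*sin(3*z)/3 - 4*z*cos(3*z)/9 + 4*sin(3*z)/27.
Step 1. Integrate ∫(-2*z**2*cos(3*z)) dz by parts with u = z**2, dv = (-2*cos(3*z)) dz, so v = -2*sin(3*z)/3: now -2*z**2*sin(3*z)/3 + ∫(4*z*sin(3*z)/3) dz.
Step 2. Integrate ∫(4*z*sin(3*z)/3) dz by parts with u = z, dv = (4*sin(3*z)/3) dz, so v = -4*cos(3*z)/9: now -2*z**2*sin(3*z)/3 - 4*z*cos(3*z)/9 + ∫(4*cos(3*z)/9) dz.
Step 3. Evaluate the standard form: now -2*z**2*sin(3*z)/3 - 4*z*cos(3*z)/9 + 4*sin(3*z)/27.
Answer: -2*z**2*sin(3*z)/3 - 4*z*cos(3*z)/9 + 4*sin(3*z)/27.


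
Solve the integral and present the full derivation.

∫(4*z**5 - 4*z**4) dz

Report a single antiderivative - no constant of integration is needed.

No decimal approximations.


Step 1. Rewrite: now ∫(-4*z**4) dz + ∫(4*z**5) dz.
Step 2. Evaluate the standard form: now -4*z**5/5 + ∫(4*z**5) dz.
Step 3. Evaluate the standard form: now 2*z**6/3 - 4*z**5/5.
Answer: 2*z**6/3 - 4*z**5/5.


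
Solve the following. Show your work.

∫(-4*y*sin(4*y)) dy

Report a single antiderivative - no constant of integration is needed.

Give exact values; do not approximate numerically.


Step 1. Integrate ∫(-4*y*sin(4*y)) dy by parts with u = y, dv = (-4*sin(4*y)) dy, so v = cos(4*y): now y*cos(4*y) + ∫(-cos(4*y)) dy.
Step 2. Evaluate the standard form: now y*cos(4*y) - sin(4*y)/4.
Answer: y*cos(4*y) - sin(4*y)/4.


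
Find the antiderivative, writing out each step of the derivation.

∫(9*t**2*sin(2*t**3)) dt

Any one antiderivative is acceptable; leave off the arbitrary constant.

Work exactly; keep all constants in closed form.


Step 1. Substitute u = t**3, turning ∫(9*t**2*sin(2*t**3)) dt into ∫(3*sin(2*u)) du: now ∫(3*sin(2*u)) du.
Step 2. Evaluate the standard form: now -3*cos(2*u)/2.
Step 3. Substitute back u = t**3: now -3*cos(2*t**3)/2.
Answer: -3*cos(2*t**3)/2.


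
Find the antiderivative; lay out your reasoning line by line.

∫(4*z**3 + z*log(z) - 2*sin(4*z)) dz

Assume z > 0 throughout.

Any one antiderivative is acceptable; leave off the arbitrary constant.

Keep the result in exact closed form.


Step 1. Rewrite: now ∫(4*z**3) dz + ∫(z*log(z)) dz + ∫(-2*sin(4*z)) dz.
Step 2. Evaluate the standard form: now cos(4*z)/2 + ∫(4*z**3) dz + ∫(z*log(z)) dz.
Step 3. Integrate ∫(z*log(z)) dz by parts with u = log(z), dv = (z) dz, so v = z**2/2 [assuming z > 0]: now z**2*log(z)/2 + cos(4*z)/2 + ∫(-z/2) dz + ∫(4*z**3) dz.
Step 4. Evaluate the standard form: now z**2*log(z)/2 - z**2/4 + cos(4*z)/2 + ∫(4*z**3) dz.
Step 5. Evaluate the standard form: now z**4 + z**2*log(z)/2 - z**2/4 + cos(4*z)/2.
Answer: z**4 + z**2*log(z)/2 - z**2/4 + cos(4*z)/2.


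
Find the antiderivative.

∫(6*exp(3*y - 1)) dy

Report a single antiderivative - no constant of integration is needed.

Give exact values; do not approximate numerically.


Answer: 2*exp(3*y - 1).


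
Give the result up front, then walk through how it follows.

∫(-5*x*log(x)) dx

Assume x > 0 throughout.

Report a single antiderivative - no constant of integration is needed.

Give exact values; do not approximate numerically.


The answer is -5*x**2*log(x)/2 + 5*x**2/4.
Step 1. Integrate ∫(-5*x*log(x)) dx by parts with u = log(x), dv = (-5*x) dx, so v = -5*x**2/2 [assuming x > 0]: now -5*x**2*log(x)/2 + ∫(5*x/2) dx.
Step 2. Evaluate the standard form: now -5*x**2*log(x)/2 + 5*x**2/4.
Answer: -5*x**2*log(x)/2 + 5*x**2/4.


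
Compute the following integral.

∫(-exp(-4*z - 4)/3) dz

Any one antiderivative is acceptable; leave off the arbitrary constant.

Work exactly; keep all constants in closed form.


Answer: exp(-4*z - 4)/12.


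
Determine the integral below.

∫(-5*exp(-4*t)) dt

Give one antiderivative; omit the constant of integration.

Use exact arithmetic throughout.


Answer: 5*exp(-4*t)/4.


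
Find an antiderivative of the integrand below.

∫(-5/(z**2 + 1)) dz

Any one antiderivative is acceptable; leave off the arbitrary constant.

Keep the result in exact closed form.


Answer: -5*atan(z).


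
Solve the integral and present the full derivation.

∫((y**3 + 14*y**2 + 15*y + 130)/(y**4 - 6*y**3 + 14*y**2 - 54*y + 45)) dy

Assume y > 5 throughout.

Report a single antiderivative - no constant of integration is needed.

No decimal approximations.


Step 1. Decompose ∫((y**3 + 14*y**2 + 15*y + 130)/(y**4 - 6*y**3 + 14*y**2 - 54*y + 45)) dy by partial fractions, (y**3 + 14*y**2 + 15*y + 130)/(y**4 - 6*y**3 + 14*y**2 - 54*y + 45) = -1/(y**2 + 9) - 4/(y - 1) + 5/(y - 5): now ∫(5/(y - 5)) dy + ∫(-4/(y - 1)) dy + ∫(-1/(y**2 + 9)) dy.
Step 2. Evaluate the standard form [assuming y > 1]: now -4*log(y - 1) + ∫(5/(y - 5)) dy + ∫(-1/(y**2 + 9)) dy.
Step 3. Evaluate the standard form [assuming y > 5]: now 5*log(y - 5) - 4*log(y - 1) + ∫(-1/(y**2 + 9)) dy.
Step 4. Evaluate the standard form: now 5*log(y - 5) - 4*log(y - 1) - atan(y/3)/3.
Answer: 5*log(y - 5) - 4*log(y - 1) - atan(y/3)/3.


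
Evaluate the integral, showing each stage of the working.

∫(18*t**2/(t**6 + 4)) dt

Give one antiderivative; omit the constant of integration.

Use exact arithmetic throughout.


Step 1. Substitute u = t**3, turning ∫(18*t**2/(t**6 + 4)) dt into ∫(6/(u**2 + 4)) du: now ∫(6/(u**2 + 4)) du.
Step 2. Evaluate the standard form: now 3*atan(u/2).
Step 3. Substitute back u = t**3: now 3*atan(t**3/2).
Answer: 3*atan(t**3/2).


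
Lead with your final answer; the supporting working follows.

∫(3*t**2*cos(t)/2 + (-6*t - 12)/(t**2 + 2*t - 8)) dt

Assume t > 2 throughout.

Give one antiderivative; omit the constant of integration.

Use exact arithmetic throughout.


The answer is 3*t**2*sin(t)/2 + 3*t*cos(t) - 4*log(t - 2) - 2*log(t + 4) - 3*sin(t).
Step 1. Rewrite: now ∫(3*t**2*cos(t)/2) dt + ∫((-6*t - 12)/(t**2 + 2*t - 8)) dt.
Step 2. Decompose ∫((-6*t - 12)/(t**2 + 2*t - 8)) dt by partial fractions, (-6*t - 12)/(t**2 + 2*t - 8) = -2/(t + 4) - 4/(t - 2): now ∫(3*t**2*cos(t)/2) dt + ∫(-4/(t - 2)) dt + ∫(-2/(t + 4)) dt.
Step 3. Evaluate the standard form [assuming t > 2]: now -4*log(t - 2) + ∫(3*t**2*cos(t)/2) dt + ∫(-2/(t + 4)) dt.
Step 4. Evaluate the standard form [assuming t > -4]: now -4*log(t - 2) - 2*log(t + 4) + ∫(3*t**2*cos(t)/2) dt.
Step 5. Integrate ∫(3*t**2*cos(t)/2) dt by parts with u = t**2, dv = (3*cos(t)/2) dt, so v = 3*sin(t)/2: now 3*t**2*sin(t)/2 - 4*log(t - 2) - 2*log(t + 4) + ∫(-3*t*sin(t)) dt.
Step 6. Integrate ∫(-3*t*sin(t)) dt by parts with u = t, dv = (-3*sin(t)) dt, so v = 3*cos(t): now 3*t**2*sin(t)/2 + 3*t*cos(t) - 4*log(t - 2) - 2*log(t + 4) + ∫(-3*cos(t)) dt.
Step 7. Evaluate the standard form: now 3*t**2*sin(t)/2 + 3*t*cos(t) - 4*log(t - 2) - 2*log(t + 4) - 3*sin(t).
Answer: 3*t**2*sin(t)/2 + 3*t*cos(t) - 4*log(t - 2) - 2*log(t + 4) - 3*sin(t).


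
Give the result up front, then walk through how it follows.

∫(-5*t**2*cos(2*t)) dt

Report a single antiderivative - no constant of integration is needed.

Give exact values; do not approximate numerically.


The answer is -5*t**2*sin(2*t)/2 - 5*t*cos(2*t)/2 + 5*sin(2*t)/4.
Step 1. Integrate ∫(-5*t**2*cos(2*t)) dt by parts with u = t**2, dv = (-5*cos(2*t)) dt, so v = -5*sin(2*t)/2: now -5*t**2*sin(2*t)/2 + ∫(5*t*sin(2*t)) dt.
Step 2. Integrate ∫(5*t*sin(2*t)) dt by parts with u = t, dv = (5*sin(2*t)) dt, so v = -5*cos(2*t)/2: now -5*t**2*sin(2*t)/2 - 5*t*cos(2*t)/2 + ∫(5*cos(2*t)/2) dt.
Step 3. Evaluate the standard form: now -5*t**2*sin(2*t)/2 - 5*t*cos(2*t)/2 + 5*sin(2*t)/4.
Answer: -5*t**2*sin(2*t)/2 - 5*t*cos(2*t)/2 + 5*sin(2*t)/4.


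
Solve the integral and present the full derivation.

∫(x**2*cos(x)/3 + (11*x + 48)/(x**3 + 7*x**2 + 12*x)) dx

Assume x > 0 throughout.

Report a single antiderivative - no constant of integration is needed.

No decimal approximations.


Step 1. Rewrite: now ∫(x**2*cos(x)/3) dx + ∫((11*x + 48)/(x**3 + 7*x**2 + 12*x)) dx.
Step 2. Integrate ∫(x**2*cos(x)/3) dx by parts with u = x**2, dv = (cos(x)/3) dx, so v = sin(x)/3: now x**2*sin(x)/3 + ∫(-2*x*sin(x)/3) dx + ∫((11*x + 48)/(x**3 + 7*x**2 + 12*x)) dx.
Step 3. Integrate ∫(-2*x*sin(x)/3) dx by parts with u = x, dv = (-2*sin(x)/3) dx, so v = 2*cos(x)/3: now x**2*sin(x)/3 + 2*x*cos(x)/3 + ∫((11*x + 48)/(x**3 + 7*x**2 + 12*x)) dx + ∫(-2*cos(x)/3) dx.
Step 4. Evaluate the standard form: now x**2*sin(x)/3 + 2*x*cos(x)/3 - 2*sin(x)/3 + ∫((11*x + 48)/(x**3 + 7*x**2 + 12*x)) dx.
Step 5. Decompose ∫((11*x + 48)/(x**3 + 7*x**2 + 12*x)) dx by partial fractions, (11*x + 48)/(x**3 + 7*x**2 + 12*x) = 1/(x + 4) - 5/(x + 3) + 4/x: now x**2*sin(x)/3 + 2*x*cos(x)/3 - 2*sin(x)/3 + ∫(4/x) dx + ∫(-5/(x + 3)) dx + ∫(1/(x + 4)) dx.
Step 6. Evaluate the standard form [assuming x > -4]: now x**2*sin(x)/3 + 2*x*cos(x)/3 + log(x + 4) - 2*sin(x)/3 + ∫(4/x) dx + ∫(-5/(x + 3)) dx.
Step 7. Evaluate the standard form [assuming x > 0]: now x**2*sin(x)/3 + 2*x*cos(x)/3 + 4*log(x) + log(x + 4) - 2*sin(x)/3 + ∫(-5/(x + 3)) dx.
Step 8. Evaluate the standard form [assuming x > -3]: now x**2*sin(x)/3 + 2*x*cos(x)/3 + 4*log(x) - 5*log(x + 3) + log(x + 4) - 2*sin(x)/3.
Answer: x**2*sin(x)/3 + 2*x*cos(x)/3 + 4*log(x) - 5*log(x + 3) + log(x + 4) - 2*sin(x)/3.


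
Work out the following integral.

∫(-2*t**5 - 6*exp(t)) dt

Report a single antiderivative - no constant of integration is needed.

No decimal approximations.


Answer: -t**6/3 - 6*exp(t).


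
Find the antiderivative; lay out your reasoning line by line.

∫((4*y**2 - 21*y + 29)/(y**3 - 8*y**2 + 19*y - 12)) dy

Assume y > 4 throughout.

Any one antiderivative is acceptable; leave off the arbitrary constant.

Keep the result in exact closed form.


Step 1. Decompose ∫((4*y**2 - 21*y + 29)/(y**3 - 8*y**2 + 19*y - 12)) dy by partial fractions, (4*y**2 - 21*y + 29)/(y**3 - 8*y**2 + 19*y - 12) = 2/(y - 1) - 1/(y - 3) + 3/(y - 4): now ∫(3/(y - 4)) dy + ∫(-1/(y - 3)) dy + ∫(2/(y - 1)) dy.
Step 2. Evaluate the standard form [assuming y > 1]: now 2*log(y - 1) + ∫(3/(y - 4)) dy + ∫(-1/(y - 3)) dy.
Step 3. Evaluate the standard form [assuming y > 4]: now 3*log(y - 4) + 2*log(y - 1) + ∫(-1/(y - 3)) dy.
Step 4. Evaluate the standard form [assuming y > 3]: now 3*log(y - 4) - log(y - 3) + 2*log(y - 1).
Answer: 3*log(y - 4) - log(y - 3) + 2*log(y - 1).


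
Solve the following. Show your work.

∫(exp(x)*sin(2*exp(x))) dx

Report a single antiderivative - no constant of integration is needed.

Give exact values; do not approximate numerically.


Step 1. Substitute u = exp(x), turning ∫(exp(x)*sin(2*exp(x))) dx into ∫(sin(2*u)) du: now ∫(sin(2*u)) du.
Step 2. Evaluate the standard form: now -cos(2*u)/2.
Step 3. Substitute back u = exp(x): now -cos(2*exp(x))/2.
Answer: -cos(2*exp(x))/2.


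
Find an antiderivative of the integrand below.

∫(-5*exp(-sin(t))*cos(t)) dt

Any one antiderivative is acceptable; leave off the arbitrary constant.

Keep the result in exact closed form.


Answer: 5*exp(-sin(t)).


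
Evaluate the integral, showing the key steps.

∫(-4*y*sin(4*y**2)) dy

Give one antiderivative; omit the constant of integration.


Step 1. Substitute u = y**2, turning ∫(-4*y*sin(4*y**2)) dy into ∫(-2*sin(4*u)) du: now ∫(-2*sin(4*u)) du.
Step 2. Evaluate the standard form: now cos(4*u)/2.
Step 3. Substitute back u = y**2: now cos(4*y**2)/2.
Answer: cos(4*y**2)/2.


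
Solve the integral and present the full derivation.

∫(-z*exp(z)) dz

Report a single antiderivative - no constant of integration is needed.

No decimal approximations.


Step 1. Integrate ∫(-z*exp(z)) dz by parts with u = z, dv = (-exp(z)) dz, so v = -exp(z): now -z*exp(z) + ∫(exp(z)) dz.
Step 2. Evaluate the standard form: now -z*exp(z) + exp(z).
Answer: -z*exp(z) + exp(z).


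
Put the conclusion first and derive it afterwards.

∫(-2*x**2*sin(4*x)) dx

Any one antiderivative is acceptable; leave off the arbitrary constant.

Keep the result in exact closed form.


The answer is x**2*cos(4*x)/2 - x*sin(4*x)/4 - cos(4*x)/16.
Step 1. Integrate ∫(-2*x**2*sin(4*x)) dx by parts with u = x**2, dv = (-2*sin(4*x)) dx, so v = cos(4*x)/2: now x**2*cos(4*x)/2 + ∫(-x*cos(4*x)) dx.
Step 2. Integrate ∫(-x*cos(4*x)) dx by parts with u = x, dv = (-cos(4*x)) dx, so v = -sin(4*x)/4: now x**2*cos(4*x)/2 - x*sin(4*x)/4 + ∫(sin(4*x)/4) dx.
Step 3. Evaluate the standard form: now x**2*cos(4*x)/2 - x*sin(4*x)/4 - cos(4*x)/16.
Answer: x**2*cos(4*x)/2 - x*sin(4*x)/4 - cos(4*x)/16.


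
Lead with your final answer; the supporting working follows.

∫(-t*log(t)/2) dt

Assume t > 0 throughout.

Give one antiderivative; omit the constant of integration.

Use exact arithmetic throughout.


The answer is -t**2*log(t)/4 + t**2/8.
Step 1. Integrate ∫(-t*log(t)/2) dt by parts with u = log(t), dv = (-t/2) dt, so v = -t**2/4 [assuming t > 0]: now -t**2*log(t)/4 + ∫(t/4) dt.
Step 2. Evaluate the standard form: now -t**2*log(t)/4 + t**2/8.
Answer: -t**2*log(t)/4 + t**2/8.


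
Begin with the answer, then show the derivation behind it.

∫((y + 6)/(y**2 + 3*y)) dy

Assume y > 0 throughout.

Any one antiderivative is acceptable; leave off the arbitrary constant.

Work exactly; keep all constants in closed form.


The answer is 2*log(y) - log(y + 3).
Step 1. Decompose ∫((y + 6)/(y**2 + 3*y)) dy by partial fractions, (y + 6)/(y**2 + 3*y) = -1/(y + 3) + 2/y: now ∫(2/y) dy + ∫(-1/(y + 3)) dy.
Step 2. Evaluate the standard form [assuming y > 0]: now 2*log(y) + ∫(-1/(y + 3)) dy.
Step 3. Evaluate the standard form [assuming y > -3]: now 2*log(y) - log(y + 3).
Answer: 2*log(y) - log(y + 3).


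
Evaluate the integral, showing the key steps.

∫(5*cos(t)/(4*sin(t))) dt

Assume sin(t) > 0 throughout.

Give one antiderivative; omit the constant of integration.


Step 1. Substitute u = sin(t), turning ∫(5*cos(t)/(4*sin(t))) dt into ∫(5/(4*u)) du: now ∫(5/(4*u)) du.
Step 2. Evaluate the standard form [assuming u > 0]: now 5*log(u)/4.
Step 3. Substitute back u = sin(t): now 5*log(sin(t))/4.
Answer: 5*log(sin(t))/4.


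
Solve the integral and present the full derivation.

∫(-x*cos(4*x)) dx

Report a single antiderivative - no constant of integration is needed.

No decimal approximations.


Step 1. Integrate ∫(-x*cos(4*x)) dx by parts with u = x, dv = (-cos(4*x)) dx, so v = -sin(4*x)/4: now -x*sin(4*x)/4 + ∫(sin(4*x)/4) dx.
Step 2. Evaluate the standard form: now -x*sin(4*x)/4 - cos(4*x)/16.
Answer: -x*sin(4*x)/4 - cos(4*x)/16.
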